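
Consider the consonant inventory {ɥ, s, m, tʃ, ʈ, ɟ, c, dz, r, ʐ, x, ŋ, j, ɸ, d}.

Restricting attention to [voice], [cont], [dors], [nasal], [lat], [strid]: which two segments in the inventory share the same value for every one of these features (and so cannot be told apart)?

ɥ, j

On the given features, /ɥ/ and /j/ have an identical profile: [+voice], [+continuant], [+dorsal], [-nasal], [-lateral], [-strident]. No other two segments in the inventory coincide on all 6 features. (They do differ in [labial] and [round], which are not among the given features.)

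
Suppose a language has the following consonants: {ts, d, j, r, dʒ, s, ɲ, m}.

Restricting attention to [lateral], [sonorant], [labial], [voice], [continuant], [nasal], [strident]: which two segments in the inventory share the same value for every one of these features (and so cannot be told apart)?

j, r

/j/ (palatal glide) and /r/ (alveolar trill) are both [−lateral], [+sonorant], [−labial], [+voice], [+continuant], [−nasal], [−strident], so none of the listed features separates them. (They do differ in [dorsal], which is not among the given features.) Every other pair in the inventory differs on at least one listed feature.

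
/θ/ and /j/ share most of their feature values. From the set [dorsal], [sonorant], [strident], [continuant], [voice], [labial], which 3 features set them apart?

[sonorant], [voice], [dorsal]

The two segments share [-strident], [+continuant], [-labial]. The only features from the list on which they differ: /θ/ is [-sonorant] while /j/ is [+sonorant]; /θ/ is [-voice] while /j/ is [+voice]; /θ/ is [-dorsal] while /j/ is [+dorsal].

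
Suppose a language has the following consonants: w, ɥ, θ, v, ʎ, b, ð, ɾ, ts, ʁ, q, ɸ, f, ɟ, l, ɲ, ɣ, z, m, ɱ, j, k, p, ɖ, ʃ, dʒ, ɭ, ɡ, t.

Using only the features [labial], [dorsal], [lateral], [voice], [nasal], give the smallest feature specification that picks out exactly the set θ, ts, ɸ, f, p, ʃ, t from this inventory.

The class [-voice], [-dorsal] has exactly /θ, ts, ɸ, f, p, ʃ, t/ as its extension in this inventory. No smaller conjunction from the listed features achieves this: [-dorsal] alone would also admit /v, b, ð, ɾ, …/; [-voice] alone would also admit /q, k/; and checking the remaining single features turns up none with this extension.

[-voice, -dorsal]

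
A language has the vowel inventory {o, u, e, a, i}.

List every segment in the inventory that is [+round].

o, u

The [+round] segments here are /o, u/; the remaining /e, a, i/ are [−round].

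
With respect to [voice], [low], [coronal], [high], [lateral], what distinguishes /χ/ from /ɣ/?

[voice], [high]

/χ/ (voiceless uvular fricative) and /ɣ/ (voiced velar fricative) agree on [−low], [−coronal], [−lateral]. They differ on [voice] (/χ/ [−], /ɣ/ [+]), [high] (/χ/ [−], /ɣ/ [+]).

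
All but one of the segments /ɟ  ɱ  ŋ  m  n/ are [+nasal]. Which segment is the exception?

ɟ

/m, ŋ, n, ɱ/ are all [+nasal]; /ɟ/ (voiced palatal stop) is [−nasal].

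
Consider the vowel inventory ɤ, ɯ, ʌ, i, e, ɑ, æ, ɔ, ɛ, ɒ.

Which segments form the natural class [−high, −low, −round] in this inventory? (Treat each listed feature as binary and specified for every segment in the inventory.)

ɤ, ʌ, e, ɛ

Eliminate segments failing any feature: /ɯ, i/ are [+high]; /ɑ, æ, ɒ/ are [+low]; /ɔ/ is [+round]. The remaining /ɤ, ʌ, e, ɛ/ satisfy [−high], [−low], [−round].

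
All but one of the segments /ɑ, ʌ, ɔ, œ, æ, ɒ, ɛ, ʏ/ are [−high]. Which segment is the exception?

ʏ

Every segment except /ʏ/ is [−high]. /ʏ/ (high front rounded lax vowel) is [+high], so it is the exception.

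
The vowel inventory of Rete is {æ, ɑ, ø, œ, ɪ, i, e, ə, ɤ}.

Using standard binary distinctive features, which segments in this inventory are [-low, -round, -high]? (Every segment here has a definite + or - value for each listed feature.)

e, ə, ɤ

Eliminate segments failing any feature: /æ, ɑ/ are [+low]; /ø, œ/ are [+round]; /ɪ, i/ are [+high]. The remaining /e, ə, ɤ/ satisfy [-low], [-round], [-high].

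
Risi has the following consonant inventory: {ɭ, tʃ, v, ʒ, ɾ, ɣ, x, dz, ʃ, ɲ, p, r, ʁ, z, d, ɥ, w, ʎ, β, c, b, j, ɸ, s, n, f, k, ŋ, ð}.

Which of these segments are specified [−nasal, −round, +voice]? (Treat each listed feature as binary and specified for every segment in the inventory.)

Checking each segment against [−nasal], [−round], [+voice]: /ɭ/ (retroflex lateral approximant), /v/ (voiced labiodental fricative), /ʒ/ (voiced postalveolar fricative), /ɾ/ (alveolar tap), /ɣ/ (voiced velar fricative), /dz/ (voiced alveolar affricate), among others, satisfy every feature; every other segment in the inventory fails at least one.

ɭ, v, ʒ, ɾ, ɣ, dz, r, ʁ, z, d, ʎ, β, b, j, ð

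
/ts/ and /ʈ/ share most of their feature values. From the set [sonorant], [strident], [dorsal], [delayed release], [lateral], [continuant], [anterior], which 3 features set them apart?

/ts/ is the voiceless alveolar affricate and /ʈ/ is the voiceless retroflex stop. Both are [-sonorant], [-dorsal], [-lateral], [-continuant]. /ts/ is [+strident] while /ʈ/ is [-strident]; /ts/ is [+delayed release] while /ʈ/ is [-delayed release]; /ts/ is [+anterior] while /ʈ/ is [-anterior], so the distinguishing features are [strident], [delayed release], [anterior].

[strident], [delayed release], [anterior]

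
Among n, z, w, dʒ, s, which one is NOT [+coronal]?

/z, dʒ, s, n/ are all [+coronal]; /w/ (labial-velar glide) is [−coronal].

w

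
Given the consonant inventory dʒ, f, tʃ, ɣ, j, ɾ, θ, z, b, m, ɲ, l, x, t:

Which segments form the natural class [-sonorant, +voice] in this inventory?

dʒ, ɣ, z, b

The [-sonorant] segments are /dʒ, f, tʃ, ɣ, θ, z, b, x, t/.
Of those, [+voice] leaves /dʒ, ɣ, z, b/.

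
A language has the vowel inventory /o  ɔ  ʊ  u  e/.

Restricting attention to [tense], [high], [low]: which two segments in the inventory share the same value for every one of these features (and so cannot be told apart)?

e, o

Both /e/ and /o/ are [+tense], [-high], [-low]. Since the list omits [labial], [round] and [back] — which do distinguish the mid front unrounded tense vowel from the mid back rounded tense vowel — this pair collapses; all other pairs remain distinct.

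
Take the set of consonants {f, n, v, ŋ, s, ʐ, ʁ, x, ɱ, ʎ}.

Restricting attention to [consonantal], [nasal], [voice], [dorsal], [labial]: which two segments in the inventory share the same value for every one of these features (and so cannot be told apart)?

ʎ, ʁ

/ʎ/ (palatal lateral approximant) and /ʁ/ (voiced uvular fricative) are both [+consonantal], [-nasal], [+voice], [+dorsal], [-labial], so none of the listed features separates them. (They do differ in [lateral], [high] and [back], which are not among the given features.) Every other pair in the inventory differs on at least one listed feature.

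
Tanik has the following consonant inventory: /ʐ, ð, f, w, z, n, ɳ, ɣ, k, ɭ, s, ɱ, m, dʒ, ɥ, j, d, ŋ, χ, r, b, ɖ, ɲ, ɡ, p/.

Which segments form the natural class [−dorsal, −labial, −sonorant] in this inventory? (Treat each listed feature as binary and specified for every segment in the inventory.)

The [−dorsal] segments are /ʐ, ð, f, z, n, ɳ, ɭ, s, ɱ, m, dʒ, d, r, b, ɖ, p/.
Intersecting with [−labial] gives /ʐ, ð, z, n, ɳ, ɭ, s, dʒ, d, r, ɖ/.
Within that set, [−sonorant] leaves /ʐ, ð, z, s, dʒ, d, ɖ/.

ʐ, ð, z, s, dʒ, d, ɖ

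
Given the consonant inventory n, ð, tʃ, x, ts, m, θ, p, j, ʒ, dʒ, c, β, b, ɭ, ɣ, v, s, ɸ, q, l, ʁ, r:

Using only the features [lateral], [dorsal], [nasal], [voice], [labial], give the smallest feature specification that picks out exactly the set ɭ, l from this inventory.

[+lateral]

/ɭ, l/ are exactly the [+lateral] segments in the inventory, so a single feature suffices.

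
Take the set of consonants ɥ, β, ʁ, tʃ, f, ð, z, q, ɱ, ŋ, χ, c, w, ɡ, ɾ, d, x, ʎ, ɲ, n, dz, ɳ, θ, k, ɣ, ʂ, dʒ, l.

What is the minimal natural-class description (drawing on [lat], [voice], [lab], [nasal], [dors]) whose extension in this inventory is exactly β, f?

[−nasal, +lab, −dors]

The class [−nasal], [+labial], [−dorsal] has exactly /β, f/ as its extension in this inventory. No smaller conjunction from the listed features achieves this: [+labial, −dorsal] alone would also admit /ɱ/; [−nasal, −dorsal] alone would also admit /tʃ, ð, z, ɾ, …/; [−nasal, +labial] alone would also admit /ɥ, w/; and checking the remaining two-feature bundles turns up none with this extension.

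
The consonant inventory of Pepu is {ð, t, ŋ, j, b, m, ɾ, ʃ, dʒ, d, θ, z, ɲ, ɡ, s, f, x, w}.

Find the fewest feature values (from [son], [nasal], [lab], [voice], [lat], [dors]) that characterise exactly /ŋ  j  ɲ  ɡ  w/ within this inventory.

[+voice, +dors]

Every target segment is [+voice], [+dorsal]; each remaining inventory member fails at least one of these. Each conjunct is needed — [+dorsal] alone would also admit /x/; [+voice] alone would also admit /ð, b, m, ɾ, …/ — and no other single listed feature has exactly this extension, so two is the minimum.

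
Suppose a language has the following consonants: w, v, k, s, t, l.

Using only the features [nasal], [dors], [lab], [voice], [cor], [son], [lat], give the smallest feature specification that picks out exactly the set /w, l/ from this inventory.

/w, l/ are exactly the [+sonorant] segments in the inventory, so a single feature suffices.

[+son]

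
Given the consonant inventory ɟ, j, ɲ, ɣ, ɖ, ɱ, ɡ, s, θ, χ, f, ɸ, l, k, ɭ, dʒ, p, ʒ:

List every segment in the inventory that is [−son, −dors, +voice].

Eliminate segments failing any feature: /ɟ, ɣ, ɡ, χ, k/ are [+dorsal]; /j, ɲ, ɱ, l, ɭ/ are [+sonorant]; /s, θ, f, ɸ, p/ are [−voice]. The remaining /ɖ, dʒ, ʒ/ satisfy [−sonorant], [−dorsal], [+voice].

ɖ, dʒ, ʒ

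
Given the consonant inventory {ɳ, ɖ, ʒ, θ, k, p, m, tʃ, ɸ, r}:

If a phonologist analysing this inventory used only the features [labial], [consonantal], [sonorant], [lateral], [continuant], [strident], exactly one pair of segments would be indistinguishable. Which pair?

ɖ, k

Both /ɖ/ and /k/ are [−labial], [+consonantal], [−sonorant], [−lateral], [−continuant], [−strident]. Since the list omits [voice], [coronal] and [dorsal] — which do distinguish the voiced retroflex stop from the voiceless velar stop — this pair collapses; all other pairs remain distinct.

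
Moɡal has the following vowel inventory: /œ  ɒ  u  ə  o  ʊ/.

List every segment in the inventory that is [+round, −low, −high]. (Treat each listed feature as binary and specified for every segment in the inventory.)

œ, o

Checking each segment against [+round], [−low], [−high]: /œ/ (mid front rounded lax vowel), /o/ (mid back rounded tense vowel) satisfy every feature; every other segment in the inventory fails at least one.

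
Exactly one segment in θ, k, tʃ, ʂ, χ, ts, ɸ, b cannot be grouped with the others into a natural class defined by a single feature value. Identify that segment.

b

/tʃ, k, ts, ɸ, χ, θ, ʂ/ are all [-voice], but /b/ (voiced bilabial stop) is [+voice]. No other single segment can be removed to leave a set sharing one feature value that the removed segment lacks, so /b/ is the odd one out.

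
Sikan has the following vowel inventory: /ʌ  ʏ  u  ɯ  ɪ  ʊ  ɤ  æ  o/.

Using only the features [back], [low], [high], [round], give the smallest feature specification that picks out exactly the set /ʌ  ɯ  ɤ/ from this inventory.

[+back, -round]

/ʌ, ɯ, ɤ/ are all [+back], [-round], and no other segment in the inventory matches both values. Dropping any one of them over-generates: [-round] alone would also admit /ɪ, æ/; [+back] alone would also admit /u, ʊ, o/. No other single listed feature picks out exactly this set either, so fewer than two features will not do.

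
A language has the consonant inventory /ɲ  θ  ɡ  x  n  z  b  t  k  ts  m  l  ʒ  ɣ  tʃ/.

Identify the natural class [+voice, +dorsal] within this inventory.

The [+voice] segments are /ɲ, ɡ, n, z, b, m, l, ʒ, ɣ/.
Intersecting with [+dorsal] leaves /ɲ, ɡ, ɣ/.

ɲ, ɡ, ɣ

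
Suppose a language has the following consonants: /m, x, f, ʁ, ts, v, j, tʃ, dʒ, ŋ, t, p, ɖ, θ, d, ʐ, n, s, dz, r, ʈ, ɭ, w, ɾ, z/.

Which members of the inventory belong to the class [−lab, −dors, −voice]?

ts, tʃ, t, θ, s, ʈ

Eliminate segments failing any feature: /m, f, v, p, w/ are [+labial]; /x, ʁ, j, ŋ/ are [+dorsal]; /dʒ, ɖ, d, ʐ, n, dz, r, ɭ, ɾ, z/ are [+voice]. The remaining /ts, tʃ, t, θ, s, ʈ/ satisfy [−labial], [−dorsal], [−voice].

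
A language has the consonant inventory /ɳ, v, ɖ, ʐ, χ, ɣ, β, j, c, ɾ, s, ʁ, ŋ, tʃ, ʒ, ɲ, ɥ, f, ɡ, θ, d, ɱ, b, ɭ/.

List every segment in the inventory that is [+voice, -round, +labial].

First, the [+voice] segments are /ɳ, v, ɖ, ʐ, ɣ, β, j, ɾ, ʁ, ŋ, ʒ, ɲ, ɥ, ɡ, d, ɱ, b, ɭ/.
Then [-round] gives /ɳ, v, ɖ, ʐ, ɣ, β, j, ɾ, ʁ, ŋ, ʒ, ɲ, ɡ, d, ɱ, b, ɭ/.
Within that set, [+labial] leaves /v, β, ɱ, b/.

v, β, ɱ, b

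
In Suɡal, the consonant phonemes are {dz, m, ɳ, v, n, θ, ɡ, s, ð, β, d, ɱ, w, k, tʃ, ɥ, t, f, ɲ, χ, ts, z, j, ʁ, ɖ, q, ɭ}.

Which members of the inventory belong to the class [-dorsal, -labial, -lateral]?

dz, ɳ, n, θ, s, ð, d, tʃ, t, ts, z, ɖ

First, the [-dorsal] segments are /dz, m, ɳ, v, n, θ, s, ð, β, d, ɱ, tʃ, t, f, ts, z, ɖ, ɭ/.
Within that set, [-labial] gives /dz, ɳ, n, θ, s, ð, d, tʃ, t, ts, z, ɖ, ɭ/.
Of those, [-lateral] leaves /dz, ɳ, n, θ, s, ð, d, tʃ, t, ts, z, ɖ/.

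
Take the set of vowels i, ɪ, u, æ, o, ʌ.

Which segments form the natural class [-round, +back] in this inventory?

First, the [-round] segments are /i, ɪ, æ, ʌ/.
Then [+back] leaves /ʌ/.

ʌ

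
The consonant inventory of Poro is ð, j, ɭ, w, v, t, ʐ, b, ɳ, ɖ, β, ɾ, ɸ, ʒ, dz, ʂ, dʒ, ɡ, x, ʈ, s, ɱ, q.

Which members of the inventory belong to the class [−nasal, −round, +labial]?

Checking each segment against [−nasal], [−round], [+labial]: /v/ (voiced labiodental fricative), /b/ (voiced bilabial stop), /β/ (voiced bilabial fricative), /ɸ/ (voiceless bilabial fricative) satisfy every feature; every other segment in the inventory fails at least one.

v, b, β, ɸ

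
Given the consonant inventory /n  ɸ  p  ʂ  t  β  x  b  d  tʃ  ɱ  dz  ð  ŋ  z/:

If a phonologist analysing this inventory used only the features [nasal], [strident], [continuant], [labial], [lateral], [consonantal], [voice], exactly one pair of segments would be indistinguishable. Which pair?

/ŋ/ (velar nasal) and /n/ (alveolar nasal) are both [+nasal], [-strident], [-continuant], [-labial], [-lateral], [+consonantal], [+voice], so none of the listed features separates them. (They do differ in [coronal] and [dorsal], which are not among the given features.) Every other pair in the inventory differs on at least one listed feature.

ŋ, n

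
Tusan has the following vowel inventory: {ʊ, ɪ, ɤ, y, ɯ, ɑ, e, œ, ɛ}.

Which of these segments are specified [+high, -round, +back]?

The [+high] segments are /ʊ, ɪ, y, ɯ/.
Of those, [-round] gives /ɪ, ɯ/.
Within that set, [+back] leaves /ɯ/.

ɯ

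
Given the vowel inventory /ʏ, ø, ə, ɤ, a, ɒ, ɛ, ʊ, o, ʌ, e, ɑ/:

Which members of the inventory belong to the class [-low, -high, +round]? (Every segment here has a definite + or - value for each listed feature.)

ø, o

Checking each segment against [-low], [-high], [+round]: /ø/ (mid front rounded tense vowel), /o/ (mid back rounded tense vowel) satisfy every feature; every other segment in the inventory fails at least one.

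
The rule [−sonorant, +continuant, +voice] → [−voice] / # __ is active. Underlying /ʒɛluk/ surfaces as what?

[ʃɛluk]

Only the initial segment /ʒ/ is both word-initial and matches the structural description. It is a voiced postalveolar fricative, so [−sonorant, +continuant, +voice] holds; changing it to [−voice] with all other features held fixed yields /ʃ/ (voiceless postalveolar fricative). No other segment meets both the structural description and the environment, so the output is [ʃɛluk].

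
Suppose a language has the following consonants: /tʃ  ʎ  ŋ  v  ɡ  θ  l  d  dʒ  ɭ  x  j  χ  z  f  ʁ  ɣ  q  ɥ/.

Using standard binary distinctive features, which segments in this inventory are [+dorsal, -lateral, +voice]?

ŋ, ɡ, j, ʁ, ɣ, ɥ

Among the inventory, the [+dorsal] segments are /ʎ, ŋ, ɡ, x, j, χ, ʁ, ɣ, q, ɥ/.
Then [-lateral] gives /ŋ, ɡ, x, j, χ, ʁ, ɣ, q, ɥ/.
Among these, [+voice] leaves /ŋ, ɡ, j, ʁ, ɣ, ɥ/.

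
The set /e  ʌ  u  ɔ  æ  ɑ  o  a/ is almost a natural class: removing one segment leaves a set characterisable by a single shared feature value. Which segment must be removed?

u

/ʌ, æ, o, ɑ, a, ɔ, e/ are all [-high], but /u/ (high back rounded tense vowel) is [+high]. No other single segment can be removed to leave a set sharing one feature value that the removed segment lacks, so /u/ is the odd one out.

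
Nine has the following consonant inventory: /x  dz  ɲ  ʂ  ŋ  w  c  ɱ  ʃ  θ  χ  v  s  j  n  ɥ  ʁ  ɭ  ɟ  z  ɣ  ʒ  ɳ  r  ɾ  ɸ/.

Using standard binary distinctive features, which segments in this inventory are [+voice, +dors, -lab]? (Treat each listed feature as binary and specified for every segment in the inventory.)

Checking each segment against [+voice], [+dorsal], [-labial]: /ɲ/ (palatal nasal), /ŋ/ (velar nasal), /j/ (palatal glide), /ʁ/ (voiced uvular fricative), /ɟ/ (voiced palatal stop), /ɣ/ (voiced velar fricative) satisfy every feature; every other segment in the inventory fails at least one.

ɲ, ŋ, j, ʁ, ɟ, ɣ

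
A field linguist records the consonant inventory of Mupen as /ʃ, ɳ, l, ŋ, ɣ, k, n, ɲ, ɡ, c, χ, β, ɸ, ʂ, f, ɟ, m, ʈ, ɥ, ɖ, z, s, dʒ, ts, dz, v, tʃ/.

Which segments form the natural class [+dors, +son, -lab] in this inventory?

The [+dorsal] segments are /ŋ, ɣ, k, ɲ, ɡ, c, χ, ɟ, ɥ/.
Among these, [+sonorant] gives /ŋ, ɲ, ɥ/.
Of those, [-labial] leaves /ŋ, ɲ/.

ŋ, ɲ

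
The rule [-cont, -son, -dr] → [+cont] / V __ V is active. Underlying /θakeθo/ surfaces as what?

/k/ satisfies [-cont, -son, -dr] and sits in V __ V. The [+continuant] counterpart of the voiceless velar stop is /x/. Other segments in /θakeθo/ either fail the structural description or are not in the environment, so the surface form is [θaxeθo].

[θaxeθo]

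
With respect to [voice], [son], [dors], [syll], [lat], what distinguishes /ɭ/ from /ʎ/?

/ɭ/ is the retroflex lateral approximant and /ʎ/ is the palatal lateral approximant. Both are [+voice], [+sonorant], [-syllabic], [+lateral]. /ɭ/ is [-dorsal] while /ʎ/ is [+dorsal], so the distinguishing feature is [dorsal].

[dorsal]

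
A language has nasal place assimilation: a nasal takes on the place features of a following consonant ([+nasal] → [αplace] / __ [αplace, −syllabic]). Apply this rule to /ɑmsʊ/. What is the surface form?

[ɑnsʊ]

/m/ sits before the [+coronal] consonant /s/, so it takes on [+coronal] and surfaces as /n/. The rest of the form is unaffected: [ɑnsʊ].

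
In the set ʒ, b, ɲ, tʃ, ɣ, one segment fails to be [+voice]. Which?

tʃ

/ʒ, ɲ, b, ɣ/ are all [+voice]; /tʃ/ (voiceless postalveolar affricate) is [−voice].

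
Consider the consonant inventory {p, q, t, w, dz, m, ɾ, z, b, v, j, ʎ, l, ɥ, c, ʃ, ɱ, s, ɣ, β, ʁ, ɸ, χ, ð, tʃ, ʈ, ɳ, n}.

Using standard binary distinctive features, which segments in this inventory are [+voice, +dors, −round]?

j, ʎ, ɣ, ʁ

Eliminate segments failing any feature: /p, q, t, c, ʃ, s, ɸ, χ, tʃ, ʈ/ are [−voice]; /w, ɥ/ are [+round]; /dz, m, ɾ, z, b, v, l, ɱ, β, ð, ɳ, n/ are [−dorsal]. The remaining /j, ʎ, ɣ, ʁ/ satisfy [+voice], [+dorsal], [−round].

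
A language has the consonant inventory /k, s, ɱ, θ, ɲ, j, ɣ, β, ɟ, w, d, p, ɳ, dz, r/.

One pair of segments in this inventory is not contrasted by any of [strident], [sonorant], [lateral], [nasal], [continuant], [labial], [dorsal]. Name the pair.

k, ɟ

/k/ (voiceless velar stop) and /ɟ/ (voiced palatal stop) are both [-strident], [-sonorant], [-lateral], [-nasal], [-continuant], [-labial], [+dorsal], so none of the listed features separates them. (They do differ in [voice] and [back], which are not among the given features.) Every other pair in the inventory differs on at least one listed feature.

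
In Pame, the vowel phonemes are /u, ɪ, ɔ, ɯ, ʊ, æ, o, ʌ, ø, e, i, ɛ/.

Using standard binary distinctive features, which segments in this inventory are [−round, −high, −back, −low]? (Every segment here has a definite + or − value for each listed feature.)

e, ɛ

Checking each segment against [−round], [−high], [−back], [−low]: /e/ (mid front unrounded tense vowel), /ɛ/ (mid front unrounded lax vowel) satisfy every feature; every other segment in the inventory fails at least one.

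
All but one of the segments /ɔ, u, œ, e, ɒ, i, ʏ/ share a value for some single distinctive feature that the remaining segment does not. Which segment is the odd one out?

The remaining segments after removing /ɒ/ share [−low]; /ɒ/ (low back rounded vowel) is [+low]. For every other candidate removal, the leftover set fails to share any single feature value that the removed segment lacks.

ɒ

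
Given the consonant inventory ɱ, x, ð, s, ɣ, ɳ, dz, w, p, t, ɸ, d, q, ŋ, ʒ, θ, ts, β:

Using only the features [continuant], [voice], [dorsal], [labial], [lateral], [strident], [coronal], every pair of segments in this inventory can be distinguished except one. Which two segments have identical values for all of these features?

/ɳ/ (retroflex nasal) and /d/ (voiced alveolar stop) are both [-continuant], [+voice], [-dorsal], [-labial], [-lateral], [-strident], [+coronal], so none of the listed features separates them. (They do differ in [sonorant], [nasal] and [anterior], which are not among the given features.) Every other pair in the inventory differs on at least one listed feature.

ɳ, d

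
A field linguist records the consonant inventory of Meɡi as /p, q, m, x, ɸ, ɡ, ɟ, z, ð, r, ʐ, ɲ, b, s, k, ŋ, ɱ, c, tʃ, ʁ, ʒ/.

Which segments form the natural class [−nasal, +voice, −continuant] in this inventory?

Checking each segment against [−nasal], [+voice], [−continuant]: /ɡ/ (voiced velar stop), /ɟ/ (voiced palatal stop), /b/ (voiced bilabial stop) satisfy every feature; every other segment in the inventory fails at least one.

ɡ, ɟ, b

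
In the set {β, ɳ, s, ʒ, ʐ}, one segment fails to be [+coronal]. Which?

/β/ is the voiced bilabial fricative, which is [-coronal]; the rest — /ɳ, s, ʒ, ʐ/ — are [+coronal].

β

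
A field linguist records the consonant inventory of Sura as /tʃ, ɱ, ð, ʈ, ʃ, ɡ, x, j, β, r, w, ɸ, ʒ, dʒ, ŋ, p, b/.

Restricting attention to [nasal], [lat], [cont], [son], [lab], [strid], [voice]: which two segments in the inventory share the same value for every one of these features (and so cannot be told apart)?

j, r

Both /j/ and /r/ are [-nasal], [-lateral], [+continuant], [+sonorant], [-labial], [-strident], [+voice]. Since the list omits [dorsal] — which does distinguish the palatal glide from the alveolar trill — this pair collapses; all other pairs remain distinct.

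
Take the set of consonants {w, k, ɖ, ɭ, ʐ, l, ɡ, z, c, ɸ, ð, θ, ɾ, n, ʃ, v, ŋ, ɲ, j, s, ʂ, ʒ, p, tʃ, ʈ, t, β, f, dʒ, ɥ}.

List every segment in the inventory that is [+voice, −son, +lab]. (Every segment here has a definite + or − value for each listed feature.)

v, β

First, the [+voice] segments are /w, ɖ, ɭ, ʐ, l, ɡ, z, ð, ɾ, n, v, ŋ, ɲ, j, ʒ, β, dʒ, ɥ/.
Among these, [−sonorant] gives /ɖ, ʐ, ɡ, z, ð, v, ʒ, β, dʒ/.
Then [+labial] leaves /v, β/.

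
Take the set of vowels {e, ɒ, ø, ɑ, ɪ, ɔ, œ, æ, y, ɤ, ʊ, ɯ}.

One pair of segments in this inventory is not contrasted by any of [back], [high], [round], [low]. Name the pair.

œ, ø

Both /œ/ and /ø/ are [−back], [−high], [+round], [−low]. Since the list omits [tense] — which does distinguish the mid front rounded lax vowel from the mid front rounded tense vowel — this pair collapses; all other pairs remain distinct.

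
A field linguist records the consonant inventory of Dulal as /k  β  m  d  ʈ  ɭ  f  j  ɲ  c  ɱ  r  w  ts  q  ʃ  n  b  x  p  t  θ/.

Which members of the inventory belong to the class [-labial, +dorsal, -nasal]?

Checking each segment against [-labial], [+dorsal], [-nasal]: /k/ (voiceless velar stop), /j/ (palatal glide), /c/ (voiceless palatal stop), /q/ (voiceless uvular stop), /x/ (voiceless velar fricative) satisfy every feature; every other segment in the inventory fails at least one.

k, j, c, q, x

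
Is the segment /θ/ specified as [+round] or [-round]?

As the voiceless dental fricative, /θ/ is [-round].

[-round]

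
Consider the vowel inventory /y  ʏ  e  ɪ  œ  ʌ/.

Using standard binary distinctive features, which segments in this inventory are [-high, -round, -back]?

e

Among the inventory, the [-high] segments are /e, œ, ʌ/.
Of those, [-round] gives /e, ʌ/.
Intersecting with [-back] leaves /e/.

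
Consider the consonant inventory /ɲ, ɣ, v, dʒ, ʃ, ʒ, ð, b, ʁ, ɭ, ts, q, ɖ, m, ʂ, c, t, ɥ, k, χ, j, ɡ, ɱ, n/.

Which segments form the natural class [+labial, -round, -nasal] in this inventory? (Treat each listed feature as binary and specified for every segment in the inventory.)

v, b

Eliminate segments failing any feature: /ɲ, ɣ, dʒ, ʃ, ʒ, ð, ʁ, ɭ, ts, q, ɖ, ʂ, c, t, k, χ, j, ɡ, n/ are [-labial]; /m, ɱ/ are [+nasal]; /ɥ/ is [+round]. The remaining /v, b/ satisfy [+labial], [-round], [-nasal].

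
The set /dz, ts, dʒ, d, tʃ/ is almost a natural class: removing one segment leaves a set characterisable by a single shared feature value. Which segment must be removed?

The remaining segments after removing /d/ share [+delayed release]; /d/ (voiced alveolar stop) is [−delayed release]. For every other candidate removal, the leftover set fails to share any single feature value that the removed segment lacks.

d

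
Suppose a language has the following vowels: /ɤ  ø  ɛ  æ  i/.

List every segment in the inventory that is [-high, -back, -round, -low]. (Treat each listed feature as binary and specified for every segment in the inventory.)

ɛ

The [-high] segments are /ɤ, ø, ɛ, æ/.
Within that set, [-back] gives /ø, ɛ, æ/.
Within that set, [-round] gives /ɛ, æ/.
Intersecting with [-low] leaves /ɛ/.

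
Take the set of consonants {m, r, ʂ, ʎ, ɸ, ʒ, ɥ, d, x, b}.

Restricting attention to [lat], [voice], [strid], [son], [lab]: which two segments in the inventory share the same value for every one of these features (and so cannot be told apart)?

ɥ, m

On the given features, /ɥ/ and /m/ have an identical profile: [-lateral], [+voice], [-strident], [+sonorant], [+labial]. No other two segments in the inventory coincide on all 5 features. (They do differ in [nasal], [continuant], [round] and [dorsal], which are not among the given features.)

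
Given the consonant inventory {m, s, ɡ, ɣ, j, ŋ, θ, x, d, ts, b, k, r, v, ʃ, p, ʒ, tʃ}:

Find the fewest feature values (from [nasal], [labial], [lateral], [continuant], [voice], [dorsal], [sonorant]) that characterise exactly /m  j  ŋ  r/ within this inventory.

/m, j, ŋ, r/ are exactly the [+sonorant] segments in the inventory, so a single feature suffices.

[+sonorant]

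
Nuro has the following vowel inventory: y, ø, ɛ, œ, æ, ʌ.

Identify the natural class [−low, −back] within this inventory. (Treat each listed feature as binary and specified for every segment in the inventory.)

Among the inventory, the [−low] segments are /y, ø, ɛ, œ, ʌ/.
Among these, [−back] leaves /y, ø, ɛ, œ/.

y, ø, ɛ, œ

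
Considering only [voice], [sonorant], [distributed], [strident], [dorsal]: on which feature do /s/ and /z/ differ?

/s/ is the voiceless alveolar fricative and /z/ is the voiced alveolar fricative. Both are [-sonorant], [-distributed], [+strident], [-dorsal]. /s/ is [-voice] while /z/ is [+voice], so the distinguishing feature is [voice].

[voice]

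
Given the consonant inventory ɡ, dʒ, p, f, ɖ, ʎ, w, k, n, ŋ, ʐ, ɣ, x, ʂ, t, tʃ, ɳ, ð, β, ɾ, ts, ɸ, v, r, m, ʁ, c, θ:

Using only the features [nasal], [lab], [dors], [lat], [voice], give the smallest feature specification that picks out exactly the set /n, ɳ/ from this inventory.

[+nasal, −lab, −dors]

/n, ɳ/ are all [+nasal], [−labial], [−dorsal], and no other segment in the inventory matches all three values. Dropping any one of them over-generates: [−labial, −dorsal] alone would also admit /dʒ, ɖ, ʐ, ʂ, …/; [+nasal, −dorsal] alone would also admit /m/; [+nasal, −labial] alone would also admit /ŋ/. No other combination of two listed features picks out exactly this set either, so fewer than three features will not do.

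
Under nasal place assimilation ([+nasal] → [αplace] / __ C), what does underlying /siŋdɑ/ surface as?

[sindɑ]

/ŋ/ sits before the [+coronal] consonant /d/, so it takes on [+coronal] and surfaces as /n/. The rest of the form is unaffected: [sindɑ].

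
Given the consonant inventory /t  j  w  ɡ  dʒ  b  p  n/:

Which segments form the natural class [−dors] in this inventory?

The feature [dorsal] marks segments articulated with the tongue body. In this inventory /t, dʒ, b, p, n/ lack that property, so they are [−dorsal]; /j, w, ɡ/ are [+dorsal].

t, dʒ, b, p, n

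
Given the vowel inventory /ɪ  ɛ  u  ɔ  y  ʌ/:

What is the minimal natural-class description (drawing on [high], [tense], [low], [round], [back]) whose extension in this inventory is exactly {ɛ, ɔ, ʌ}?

[-high]

Every target segment is [-high] and no other inventory member is, so one feature is enough.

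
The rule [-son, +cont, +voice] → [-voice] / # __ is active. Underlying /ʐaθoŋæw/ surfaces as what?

[ʂaθoŋæw]

Only the initial segment /ʐ/ is both word-initial and matches the structural description. It is a voiced retroflex fricative, so [-son, +cont, +voice] holds; changing it to [-voice] with all other features held fixed yields /ʂ/ (voiceless retroflex fricative). No other segment meets both the structural description and the environment, so the output is [ʂaθoŋæw].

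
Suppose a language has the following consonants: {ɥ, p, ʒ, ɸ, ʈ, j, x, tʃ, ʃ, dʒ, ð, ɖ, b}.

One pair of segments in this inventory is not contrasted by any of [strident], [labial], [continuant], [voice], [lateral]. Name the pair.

ð, j

On the given features, /ð/ and /j/ have an identical profile: [−strident], [−labial], [+continuant], [+voice], [−lateral]. No other two segments in the inventory coincide on all 5 features. (They do differ in [sonorant] and [dorsal], which are not among the given features.)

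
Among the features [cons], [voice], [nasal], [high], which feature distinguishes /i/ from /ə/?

[high]

/i/ (high front unrounded tense vowel) and /ə/ (mid central vowel (schwa)) agree on [−consonantal], [+voice], [−nasal]. They differ on [high] (/i/ [+], /ə/ [−]).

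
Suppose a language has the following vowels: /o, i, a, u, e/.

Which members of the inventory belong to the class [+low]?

The feature [low] marks segments produced with the tongue body lowered. In this inventory /a/ has that property, so it is [+low]; /o, i, u, e/ are [-low].

a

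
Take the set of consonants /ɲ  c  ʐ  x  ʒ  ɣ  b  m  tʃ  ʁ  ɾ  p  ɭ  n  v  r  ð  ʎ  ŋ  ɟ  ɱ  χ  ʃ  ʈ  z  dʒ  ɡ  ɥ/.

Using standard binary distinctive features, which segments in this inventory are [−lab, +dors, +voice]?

ɲ, ɣ, ʁ, ʎ, ŋ, ɟ, ɡ

First, the [−labial] segments are /ɲ, c, ʐ, x, ʒ, ɣ, tʃ, ʁ, ɾ, ɭ, n, r, ð, ʎ, ŋ, ɟ, χ, ʃ, ʈ, z, dʒ, ɡ/.
Within that set, [+dorsal] gives /ɲ, c, x, ɣ, ʁ, ʎ, ŋ, ɟ, χ, ɡ/.
Then [+voice] leaves /ɲ, ɣ, ʁ, ʎ, ŋ, ɟ, ɡ/.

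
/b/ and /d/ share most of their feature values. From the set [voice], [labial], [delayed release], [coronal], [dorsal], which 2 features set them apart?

[labial], [coronal]

/b/ (voiced bilabial stop) and /d/ (voiced alveolar stop) agree on [+voice], [-delayed release], [-dorsal]. They differ on [labial] (/b/ [+], /d/ [-]), [coronal] (/b/ [-], /d/ [+]).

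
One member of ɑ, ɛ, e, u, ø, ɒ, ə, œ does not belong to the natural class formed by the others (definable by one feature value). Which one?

[high] groups all but one: /ɒ, œ, ɛ, e, ø, ɑ, ə/ share [−high] while /u/ (high back rounded tense vowel) alone is [+high]. Removing any other segment would not leave a single-feature class that excludes it.

u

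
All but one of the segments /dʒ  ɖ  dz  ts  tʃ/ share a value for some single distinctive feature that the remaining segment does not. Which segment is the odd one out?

ɖ

[delayed release] (equivalently [strident]) groups all but one: /ts, dʒ, tʃ, dz/ share [+delayed release] while /ɖ/ (voiced retroflex stop) alone is [−delayed release]. Removing any other segment would not leave a single-feature class that excludes it.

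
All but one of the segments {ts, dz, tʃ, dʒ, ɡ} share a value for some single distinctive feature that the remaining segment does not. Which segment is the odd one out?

ɡ

The remaining segments after removing /ɡ/ share [+delayed release]; /ɡ/ (voiced velar stop) is [−delayed release]. For every other candidate removal, the leftover set fails to share any single feature value that the removed segment lacks.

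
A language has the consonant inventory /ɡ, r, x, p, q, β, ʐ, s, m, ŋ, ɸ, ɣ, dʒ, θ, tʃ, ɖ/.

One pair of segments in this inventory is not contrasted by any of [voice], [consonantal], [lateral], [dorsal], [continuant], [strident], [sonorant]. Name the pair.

Both /ɸ/ and /θ/ are [−voice], [+consonantal], [−lateral], [−dorsal], [+continuant], [−strident], [−sonorant]. Since the list omits [labial] and [coronal] — which do distinguish the voiceless bilabial fricative from the voiceless dental fricative — this pair collapses; all other pairs remain distinct.

ɸ, θ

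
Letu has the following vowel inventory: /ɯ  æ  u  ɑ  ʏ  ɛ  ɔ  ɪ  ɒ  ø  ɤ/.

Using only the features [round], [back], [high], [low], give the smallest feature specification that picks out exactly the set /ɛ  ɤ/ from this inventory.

Every target segment is [−high], [−low], [−round]; each remaining inventory member fails at least one of these. Each conjunct is needed — [−low, −round] alone would also admit /ɯ, ɪ/; [−high, −round] alone would also admit /æ, ɑ/; [−high, −low] alone would also admit /ɔ, ø/ — and no other combination of two listed features has exactly this extension, so three is the minimum.

[−high, −low, −round]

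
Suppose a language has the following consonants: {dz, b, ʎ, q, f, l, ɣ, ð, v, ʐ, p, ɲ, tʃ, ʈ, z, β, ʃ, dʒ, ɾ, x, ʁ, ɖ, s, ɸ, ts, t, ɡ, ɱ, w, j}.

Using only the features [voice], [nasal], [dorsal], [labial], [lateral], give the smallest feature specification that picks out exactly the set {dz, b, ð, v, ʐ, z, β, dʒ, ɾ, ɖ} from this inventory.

[+voice, −nasal, −lateral, −dorsal]

Every target segment is [+voice], [−nasal], [−lateral], [−dorsal]; each remaining inventory member fails at least one of these. Each conjunct is needed — [−nasal, −lateral, −dorsal] alone would also admit /f, p, tʃ, ʈ, …/; [+voice, −lateral, −dorsal] alone would also admit /ɱ/; [+voice, −nasal, −dorsal] alone would also admit /l/; [+voice, −nasal, −lateral] alone would also admit /ɣ, ʁ, ɡ, w, …/ — and no other combination of three listed features has exactly this extension, so four is the minimum.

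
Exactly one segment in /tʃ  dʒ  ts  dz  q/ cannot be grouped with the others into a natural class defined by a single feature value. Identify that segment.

/tʃ, ts, dz, dʒ/ are all [+delayed release], but /q/ (voiceless uvular stop) is [−delayed release]. No other single segment can be removed to leave a set sharing one feature value that the removed segment lacks, so /q/ is the odd one out.

q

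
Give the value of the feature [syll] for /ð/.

[-syllabic]

/ð/ is the voiced dental fricative, hence [-syllabic].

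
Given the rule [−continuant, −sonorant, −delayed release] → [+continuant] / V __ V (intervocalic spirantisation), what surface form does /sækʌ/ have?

[sæxʌ]

Only /k/ occurs between two vowels (/æ/ __ /ʌ/) and matches the structural description. It is a voiceless velar stop, so [−continuant, −sonorant, −delayed release] holds; changing it to [+continuant] with all other features held fixed yields /x/ (voiceless velar fricative). No other segment meets both the structural description and the environment, so the output is [sæxʌ].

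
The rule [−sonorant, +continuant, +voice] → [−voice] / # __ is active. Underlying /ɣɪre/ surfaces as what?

Only the initial segment /ɣ/ is both word-initial and matches the structural description. It is a voiced velar fricative, so [−sonorant, +continuant, +voice] holds; changing it to [−voice] with all other features held fixed yields /x/ (voiceless velar fricative). No other segment meets both the structural description and the environment, so the output is [xɪre].

[xɪre]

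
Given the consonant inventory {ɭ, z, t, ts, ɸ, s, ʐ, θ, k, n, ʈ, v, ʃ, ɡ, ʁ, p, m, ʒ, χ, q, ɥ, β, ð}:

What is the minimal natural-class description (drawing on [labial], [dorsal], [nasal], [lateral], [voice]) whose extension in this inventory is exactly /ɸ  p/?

[-voice, +labial]

The class [-voice], [+labial] has exactly /ɸ, p/ as its extension in this inventory. No smaller conjunction from the listed features achieves this: [+labial] alone would also admit /v, m, ɥ, β/; [-voice] alone would also admit /t, ts, s, θ, …/; and checking the remaining single features turns up none with this extension.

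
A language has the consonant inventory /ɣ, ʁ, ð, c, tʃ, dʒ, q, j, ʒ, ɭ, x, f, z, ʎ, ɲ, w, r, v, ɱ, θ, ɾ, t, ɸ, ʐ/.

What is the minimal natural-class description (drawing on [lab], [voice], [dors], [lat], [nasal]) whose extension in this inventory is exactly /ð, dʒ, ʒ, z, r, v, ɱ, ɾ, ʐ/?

Every target segment is [+voice], [−lateral], [−dorsal]; each remaining inventory member fails at least one of these. Each conjunct is needed — [−lateral, −dorsal] alone would also admit /tʃ, f, θ, t, …/; [+voice, −dorsal] alone would also admit /ɭ/; [+voice, −lateral] alone would also admit /ɣ, ʁ, j, ɲ, …/ — and no other combination of two listed features has exactly this extension, so three is the minimum.

[+voice, −lat, −dors]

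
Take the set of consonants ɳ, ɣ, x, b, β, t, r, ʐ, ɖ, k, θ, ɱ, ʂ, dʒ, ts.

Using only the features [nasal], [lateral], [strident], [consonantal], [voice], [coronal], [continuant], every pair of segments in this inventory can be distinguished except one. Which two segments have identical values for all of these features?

β, ɣ

On the given features, /β/ and /ɣ/ have an identical profile: [−nasal], [−lateral], [−strident], [+consonantal], [+voice], [−coronal], [+continuant]. No other two segments in the inventory coincide on all 7 features. (They do differ in [labial] and [dorsal], which are not among the given features.)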